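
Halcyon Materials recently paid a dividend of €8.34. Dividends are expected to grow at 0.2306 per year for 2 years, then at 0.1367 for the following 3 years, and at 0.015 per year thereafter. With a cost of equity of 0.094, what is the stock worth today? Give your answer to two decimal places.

Three-stage DDM. Project D₁…D_5; terminal Gordon value at t=5 with g = 0.015; discount at r = 0.094.
D_1 = 10.2632
D_2 = 12.6299
D_3 = 14.3564
D_4 = 16.3189
D_5 = 18.5497
TV_5 = 18.8280/(0.094−0.015) = 238.3287
P₀ = Σ Dₜ/(1+r)ᵗ + TV_5/(1+r)^5 = 206.2148

€206.21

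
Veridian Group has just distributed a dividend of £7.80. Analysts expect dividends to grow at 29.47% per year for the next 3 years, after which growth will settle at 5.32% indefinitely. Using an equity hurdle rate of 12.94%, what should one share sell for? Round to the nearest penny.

£193.35

Two-stage DDM. Project D₁…D_3 at 0.2947, terminal growth 0.0532, discount at r = 0.1294.
D_1 = 10.0987
D_2 = 13.0747
D_3 = 16.9279
Terminal value at t=3: TV = D_4/(r−g) = 17.8284/(0.1294−0.0532) = 233.9688
P₀ = 10.0987/(1+0.1294)^1 + 13.0747/(1+0.1294)^2 + 16.9279/(1+0.1294)^3 + 233.9688/(1+0.1294)^3 = 193.3532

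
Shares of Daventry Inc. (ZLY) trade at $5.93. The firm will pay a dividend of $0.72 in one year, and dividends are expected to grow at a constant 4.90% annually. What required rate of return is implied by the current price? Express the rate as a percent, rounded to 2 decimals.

Rearranging the constant-growth DDM: r = D₁/P₀ + g.
r = 0.7200 / 5.93 + 0.049 = 0.12142 + 0.049 = 0.17042

17.04%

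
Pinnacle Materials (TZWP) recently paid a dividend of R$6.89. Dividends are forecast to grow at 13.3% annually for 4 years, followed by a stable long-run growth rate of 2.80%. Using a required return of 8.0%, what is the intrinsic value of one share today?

R$196.09

Two-stage DDM. Project D₁…D_4 at 0.133, terminal growth 0.028, discount at r = 0.08.
D_1 = 7.8064
D_2 = 8.8446
D_3 = 10.0210
D_4 = 11.3537
Terminal value at t=4: TV = D_5/(r−g) = 11.6716/(0.08−0.028) = 224.4547
P₀ = 7.8064/(1+0.08)^1 + 8.8446/(1+0.08)^2 + 10.0210/(1+0.08)^3 + 11.3537/(1+0.08)^4 + 224.4547/(1+0.08)^4 = 196.0921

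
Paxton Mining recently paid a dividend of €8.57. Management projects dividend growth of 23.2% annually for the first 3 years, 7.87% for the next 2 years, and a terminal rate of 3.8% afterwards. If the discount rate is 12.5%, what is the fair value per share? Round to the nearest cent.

€175.52

Three-stage DDM. Project D₁…D_5; terminal Gordon value at t=5 with g = 0.038; discount at r = 0.125.
D_1 = 10.5582
D_2 = 13.0078
D_3 = 16.0256
D_4 = 17.2868
D_5 = 18.6472
TV_5 = 19.3558/(0.125−0.038) = 222.4807
P₀ = Σ Dₜ/(1+r)ᵗ + TV_5/(1+r)^5 = 175.5190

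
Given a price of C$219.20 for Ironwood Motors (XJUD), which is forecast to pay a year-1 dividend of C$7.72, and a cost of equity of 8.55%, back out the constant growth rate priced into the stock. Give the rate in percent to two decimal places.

From P₀ = D₁/(r − g), the implied growth is g = r − D₁/P₀.
g = 0.0855 − 7.72/219.20 = 0.0855 − 0.03522 = 0.05028

5.03%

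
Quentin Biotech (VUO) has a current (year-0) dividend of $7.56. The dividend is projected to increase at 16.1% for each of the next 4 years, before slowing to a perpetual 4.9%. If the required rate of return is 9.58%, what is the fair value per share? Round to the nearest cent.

Two-stage DDM. Project D₁…D_4 at 0.161, terminal growth 0.049, discount at r = 0.0958.
D_1 = 8.7772
D_2 = 10.1903
D_3 = 11.8309
D_4 = 13.7357
Terminal value at t=4: TV = D_5/(r−g) = 14.4087/(0.0958−0.049) = 307.8792
P₀ = 8.7772/(1+0.0958)^1 + 10.1903/(1+0.0958)^2 + 11.8309/(1+0.0958)^3 + 13.7357/(1+0.0958)^4 + 307.8792/(1+0.0958)^4 = 248.5420

$248.54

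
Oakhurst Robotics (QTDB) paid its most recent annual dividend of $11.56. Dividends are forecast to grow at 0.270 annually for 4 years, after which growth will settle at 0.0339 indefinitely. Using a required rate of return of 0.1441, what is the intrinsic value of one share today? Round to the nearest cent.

Two-stage DDM. Project D₁…D_4 at 0.27, terminal growth 0.0339, discount at r = 0.1441.
D_1 = 14.6812
D_2 = 18.6451
D_3 = 23.6793
D_4 = 30.0727
Terminal value at t=4: TV = D_5/(r−g) = 31.0922/(0.1441−0.0339) = 282.1432
P₀ = 14.6812/(1+0.1441)^1 + 18.6451/(1+0.1441)^2 + 23.6793/(1+0.1441)^3 + 30.0727/(1+0.1441)^4 + 282.1432/(1+0.1441)^4 = 225.1092

$225.11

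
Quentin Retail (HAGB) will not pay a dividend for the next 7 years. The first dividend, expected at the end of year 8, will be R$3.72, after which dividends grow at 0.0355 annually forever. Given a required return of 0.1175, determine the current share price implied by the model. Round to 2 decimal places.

R$20.84

Deferred-dividend DDM. At t=7 the remaining stream is a growing perpetuity with first payment D_8 = 3.72.
V_7 = D_8/(r−g) = 3.72/(0.1175−0.0355) = 45.3659
P₀ = V_7/(1+r)^7 = 45.3659/(1+0.1175)^7 = 20.8447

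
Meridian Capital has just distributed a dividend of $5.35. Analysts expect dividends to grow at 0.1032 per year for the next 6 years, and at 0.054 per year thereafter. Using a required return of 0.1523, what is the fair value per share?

$71.81

Two-stage DDM. Project D₁…D_6 at 0.1032, terminal growth 0.054, discount at r = 0.1523.
D_1 = 5.9021
D_2 = 6.5112
D_3 = 7.1832
D_4 = 7.9245
D_5 = 8.7423
D_6 = 9.6445
Terminal value at t=6: TV = D_7/(r−g) = 10.1653/(0.1523−0.054) = 103.4109
P₀ = 5.9021/(1+0.1523)^1 + 6.5112/(1+0.1523)^2 + 7.1832/(1+0.1523)^3 + 7.9245/(1+0.1523)^4 + 8.7423/(1+0.1523)^5 + 9.6445/(1+0.1523)^6 + 103.4109/(1+0.1523)^6 = 71.8132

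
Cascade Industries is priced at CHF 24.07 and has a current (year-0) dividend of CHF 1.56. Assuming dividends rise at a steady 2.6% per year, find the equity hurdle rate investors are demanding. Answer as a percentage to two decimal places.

9.25%

Rearranging the constant-growth DDM: r = D₁/P₀ + g.
D₁ = 1.56 × (1 + 0.026) = 1.6006.
r = 1.6006 / 24.07 + 0.026 = 0.06650 + 0.026 = 0.09250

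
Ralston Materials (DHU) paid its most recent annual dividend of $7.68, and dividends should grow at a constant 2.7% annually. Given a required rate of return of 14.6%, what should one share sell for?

Gordon growth model: P₀ = D₁/(r − g). D₁ = 7.68 × (1 + 0.027) = 7.8874.
P₀ = 7.8874 / (0.146 − 0.027) = 7.8874 / 0.119 = 66.2803

$66.28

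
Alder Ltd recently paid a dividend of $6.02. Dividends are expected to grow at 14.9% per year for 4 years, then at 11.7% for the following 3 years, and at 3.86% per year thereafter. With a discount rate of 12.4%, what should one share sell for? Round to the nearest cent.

Three-stage DDM. Project D₁…D_7; terminal Gordon value at t=7 with g = 0.0386; discount at r = 0.124.
D_1 = 6.9170
D_2 = 7.9476
D_3 = 9.1318
D_4 = 10.4924
D_5 = 11.7201
D_6 = 13.0913
D_7 = 14.6230
TV_7 = 15.1874/(0.124−0.0386) = 177.8388
P₀ = Σ Dₜ/(1+r)ᵗ + TV_7/(1+r)^7 = 123.3882

$123.39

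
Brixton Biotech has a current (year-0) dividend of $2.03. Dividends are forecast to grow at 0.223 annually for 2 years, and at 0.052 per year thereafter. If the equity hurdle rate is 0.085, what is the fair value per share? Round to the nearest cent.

$87.09

Two-stage DDM. Project D₁…D_2 at 0.223, terminal growth 0.052, discount at r = 0.085.
D_1 = 2.4827
D_2 = 3.0363
Terminal value at t=2: TV = D_3/(r−g) = 3.1942/(0.085−0.052) = 96.7945
P₀ = 2.4827/(1+0.085)^1 + 3.0363/(1+0.085)^2 + 96.7945/(1+0.085)^2 = 87.0900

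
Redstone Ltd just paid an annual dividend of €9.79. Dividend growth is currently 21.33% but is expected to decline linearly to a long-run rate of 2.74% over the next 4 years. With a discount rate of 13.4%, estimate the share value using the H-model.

€128.50

H-model: P₀ = D₀[(1+g_L) + H(g_S−g_L)]/(r−g_L), with H = 4/2 = 2.
P₀ = 9.79 × [(1+0.0274) + 2×(0.2133−0.0274)] / (0.134−0.0274)
   = 9.79 × 1.3992 / 0.1066 = 128.5006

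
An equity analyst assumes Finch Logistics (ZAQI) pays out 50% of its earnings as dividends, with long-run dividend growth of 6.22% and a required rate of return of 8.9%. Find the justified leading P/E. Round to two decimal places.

Justified leading P/E = b/(r−g) = 0.50/(0.089−0.0622) = 18.6567

18.66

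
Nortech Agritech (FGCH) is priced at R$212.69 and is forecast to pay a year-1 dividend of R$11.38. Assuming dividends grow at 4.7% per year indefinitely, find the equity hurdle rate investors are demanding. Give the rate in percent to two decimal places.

10.05%

Rearranging the constant-growth DDM: r = D₁/P₀ + g.
r = 11.3800 / 212.69 + 0.047 = 0.05351 + 0.047 = 0.10051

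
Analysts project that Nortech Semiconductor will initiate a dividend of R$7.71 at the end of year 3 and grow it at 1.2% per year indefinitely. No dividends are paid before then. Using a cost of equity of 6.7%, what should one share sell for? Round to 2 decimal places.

Deferred-dividend DDM. At t=2 the remaining stream is a growing perpetuity with first payment D_3 = 7.71.
V_2 = D_3/(r−g) = 7.71/(0.067−0.012) = 140.1818
P₀ = V_2/(1+r)^2 = 140.1818/(1+0.067)^2 = 123.1297

R$123.13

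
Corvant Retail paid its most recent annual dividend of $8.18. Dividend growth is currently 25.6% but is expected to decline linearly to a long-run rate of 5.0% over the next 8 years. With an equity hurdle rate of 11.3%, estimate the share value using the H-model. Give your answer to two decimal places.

$243.32

H-model: P₀ = D₀[(1+g_L) + H(g_S−g_L)]/(r−g_L), with H = 8/2 = 4.
P₀ = 8.18 × [(1+0.05) + 4×(0.256−0.05)] / (0.113−0.05)
   = 8.18 × 1.8740 / 0.063 = 243.3225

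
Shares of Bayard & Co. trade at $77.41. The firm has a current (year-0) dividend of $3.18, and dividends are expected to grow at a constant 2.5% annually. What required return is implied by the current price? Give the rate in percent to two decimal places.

6.71%

Rearranging the constant-growth DDM: r = D₁/P₀ + g.
D₁ = 3.18 × (1 + 0.025) = 3.2595.
r = 3.2595 / 77.41 + 0.025 = 0.04211 + 0.025 = 0.06711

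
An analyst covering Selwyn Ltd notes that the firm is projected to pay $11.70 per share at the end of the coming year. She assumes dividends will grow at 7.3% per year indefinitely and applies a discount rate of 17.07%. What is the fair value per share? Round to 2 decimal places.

$119.75

Gordon growth model: P₀ = D₁/(r − g), with D₁ = 11.70 given directly.
P₀ = 11.7000 / (0.1707 − 0.073) = 11.7000 / 0.0977 = 119.7544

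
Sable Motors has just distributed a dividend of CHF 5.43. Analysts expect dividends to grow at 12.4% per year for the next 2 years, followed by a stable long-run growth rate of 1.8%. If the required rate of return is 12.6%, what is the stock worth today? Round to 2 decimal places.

CHF 61.83

Two-stage DDM. Project D₁…D_2 at 0.124, terminal growth 0.018, discount at r = 0.126.
D_1 = 6.1033
D_2 = 6.8601
Terminal value at t=2: TV = D_3/(r−g) = 6.9836/(0.126−0.018) = 64.6631
P₀ = 6.1033/(1+0.126)^1 + 6.8601/(1+0.126)^2 + 64.6631/(1+0.126)^2 = 61.8322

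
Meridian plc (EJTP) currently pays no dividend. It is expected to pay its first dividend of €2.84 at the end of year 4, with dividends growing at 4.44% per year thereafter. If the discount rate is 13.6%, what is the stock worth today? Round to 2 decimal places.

€21.15

Deferred-dividend DDM. At t=3 the remaining stream is a growing perpetuity with first payment D_4 = 2.84.
V_3 = D_4/(r−g) = 2.84/(0.136−0.0444) = 31.0044
P₀ = V_3/(1+r)^3 = 31.0044/(1+0.136)^3 = 21.1489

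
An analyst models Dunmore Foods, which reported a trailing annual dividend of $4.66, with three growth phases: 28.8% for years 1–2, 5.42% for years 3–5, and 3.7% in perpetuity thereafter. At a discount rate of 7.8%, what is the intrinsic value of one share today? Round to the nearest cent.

Three-stage DDM. Project D₁…D_5; terminal Gordon value at t=5 with g = 0.037; discount at r = 0.078.
D_1 = 6.0021
D_2 = 7.7307
D_3 = 8.1497
D_4 = 8.5914
D_5 = 9.0570
TV_5 = 9.3922/(0.078−0.037) = 229.0770
P₀ = Σ Dₜ/(1+r)ᵗ + TV_5/(1+r)^5 = 188.6668

$188.67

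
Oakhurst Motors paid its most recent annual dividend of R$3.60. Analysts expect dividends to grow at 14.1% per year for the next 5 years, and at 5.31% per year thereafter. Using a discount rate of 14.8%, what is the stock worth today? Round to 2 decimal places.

R$56.42

Two-stage DDM. Project D₁…D_5 at 0.141, terminal growth 0.0531, discount at r = 0.148.
D_1 = 4.1076
D_2 = 4.6868
D_3 = 5.3476
D_4 = 6.1016
D_5 = 6.9619
Terminal value at t=5: TV = D_6/(r−g) = 7.3316/(0.148−0.0531) = 77.2563
P₀ = 4.1076/(1+0.148)^1 + 4.6868/(1+0.148)^2 + 5.3476/(1+0.148)^3 + 6.1016/(1+0.148)^4 + 6.9619/(1+0.148)^5 + 77.2563/(1+0.148)^5 = 56.4192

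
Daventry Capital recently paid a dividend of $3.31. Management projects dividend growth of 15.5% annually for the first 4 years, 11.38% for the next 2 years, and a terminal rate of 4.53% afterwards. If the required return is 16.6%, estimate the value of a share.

Three-stage DDM. Project D₁…D_6; terminal Gordon value at t=6 with g = 0.0453; discount at r = 0.166.
D_1 = 3.8231
D_2 = 4.4156
D_3 = 5.1000
D_4 = 5.8906
D_5 = 6.5609
D_6 = 7.3075
TV_6 = 7.6386/(0.166−0.0453) = 63.2855
P₀ = Σ Dₜ/(1+r)ᵗ + TV_6/(1+r)^6 = 44.0661

$44.07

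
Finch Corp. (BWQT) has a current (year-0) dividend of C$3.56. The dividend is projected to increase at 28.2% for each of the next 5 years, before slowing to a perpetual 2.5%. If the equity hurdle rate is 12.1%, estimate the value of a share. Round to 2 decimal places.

Two-stage DDM. Project D₁…D_5 at 0.282, terminal growth 0.025, discount at r = 0.121.
D_1 = 4.5639
D_2 = 5.8509
D_3 = 7.5009
D_4 = 9.6162
D_5 = 12.3279
Terminal value at t=5: TV = D_6/(r−g) = 12.6361/(0.121−0.025) = 131.6263
P₀ = 4.5639/(1+0.121)^1 + 5.8509/(1+0.121)^2 + 7.5009/(1+0.121)^3 + 9.6162/(1+0.121)^4 + 12.3279/(1+0.121)^5 + 131.6263/(1+0.121)^5 = 101.4613

C$101.46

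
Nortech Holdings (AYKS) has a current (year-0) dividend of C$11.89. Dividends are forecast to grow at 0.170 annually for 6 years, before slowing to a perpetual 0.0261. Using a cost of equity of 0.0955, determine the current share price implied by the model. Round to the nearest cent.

C$351.27

Two-stage DDM. Project D₁…D_6 at 0.17, terminal growth 0.0261, discount at r = 0.0955.
D_1 = 13.9113
D_2 = 16.2762
D_3 = 19.0432
D_4 = 22.2805
D_5 = 26.0682
D_6 = 30.4998
Terminal value at t=6: TV = D_7/(r−g) = 31.2958/(0.0955−0.0261) = 450.9488
P₀ = 13.9113/(1+0.0955)^1 + 16.2762/(1+0.0955)^2 + 19.0432/(1+0.0955)^3 + 22.2805/(1+0.0955)^4 + 26.0682/(1+0.0955)^5 + 30.4998/(1+0.0955)^6 + 450.9488/(1+0.0955)^6 = 351.2685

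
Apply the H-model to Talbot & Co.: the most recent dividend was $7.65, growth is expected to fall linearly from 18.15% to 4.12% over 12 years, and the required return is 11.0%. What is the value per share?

$209.37

H-model: P₀ = D₀[(1+g_L) + H(g_S−g_L)]/(r−g_L), with H = 12/2 = 6.
P₀ = 7.65 × [(1+0.0412) + 6×(0.1815−0.0412)] / (0.11−0.0412)
   = 7.65 × 1.8830 / 0.0688 = 209.3743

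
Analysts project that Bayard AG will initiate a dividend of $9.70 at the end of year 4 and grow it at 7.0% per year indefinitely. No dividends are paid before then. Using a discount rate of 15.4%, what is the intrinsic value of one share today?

Deferred-dividend DDM. At t=3 the remaining stream is a growing perpetuity with first payment D_4 = 9.70.
V_3 = D_4/(r−g) = 9.70/(0.154−0.07) = 115.4762
P₀ = V_3/(1+r)^3 = 115.4762/(1+0.154)^3 = 75.1407

$75.14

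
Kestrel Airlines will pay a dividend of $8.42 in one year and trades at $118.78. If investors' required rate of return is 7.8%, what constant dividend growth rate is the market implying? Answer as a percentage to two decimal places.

From P₀ = D₁/(r − g), the implied growth is g = r − D₁/P₀.
g = 0.078 − 8.42/118.78 = 0.078 − 0.07089 = 0.00711

0.71%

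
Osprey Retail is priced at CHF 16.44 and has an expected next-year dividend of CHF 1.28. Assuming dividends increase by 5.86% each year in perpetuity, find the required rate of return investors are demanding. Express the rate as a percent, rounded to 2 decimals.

Rearranging the constant-growth DDM: r = D₁/P₀ + g.
r = 1.2800 / 16.44 + 0.0586 = 0.07786 + 0.0586 = 0.13646

13.65%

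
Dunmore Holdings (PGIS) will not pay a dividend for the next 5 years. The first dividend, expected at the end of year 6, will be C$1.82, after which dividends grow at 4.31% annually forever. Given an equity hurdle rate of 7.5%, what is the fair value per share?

C$39.74

Deferred-dividend DDM. At t=5 the remaining stream is a growing perpetuity with first payment D_6 = 1.82.
V_5 = D_6/(r−g) = 1.82/(0.075−0.0431) = 57.0533
P₀ = V_5/(1+r)^5 = 57.0533/(1+0.075)^5 = 39.7410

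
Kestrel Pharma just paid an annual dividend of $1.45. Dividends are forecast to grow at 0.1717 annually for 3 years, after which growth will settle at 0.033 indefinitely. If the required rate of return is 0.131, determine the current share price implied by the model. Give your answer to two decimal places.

$21.66

Two-stage DDM. Project D₁…D_3 at 0.1717, terminal growth 0.033, discount at r = 0.131.
D_1 = 1.6990
D_2 = 1.9907
D_3 = 2.3325
Terminal value at t=3: TV = D_4/(r−g) = 2.4094/(0.131−0.033) = 24.5862
P₀ = 1.6990/(1+0.131)^1 + 1.9907/(1+0.131)^2 + 2.3325/(1+0.131)^3 + 24.5862/(1+0.131)^3 = 21.6650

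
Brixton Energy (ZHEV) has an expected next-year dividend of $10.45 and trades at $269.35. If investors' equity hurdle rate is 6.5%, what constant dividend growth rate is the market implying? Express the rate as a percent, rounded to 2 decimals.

2.62%

From P₀ = D₁/(r − g), the implied growth is g = r − D₁/P₀.
g = 0.065 − 10.45/269.35 = 0.065 − 0.03880 = 0.02620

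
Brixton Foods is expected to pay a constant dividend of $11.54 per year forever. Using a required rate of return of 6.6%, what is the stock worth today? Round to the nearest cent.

Zero-growth DDM (perpetuity): P₀ = D/r = 11.54 / 0.066 = 174.8485

$174.85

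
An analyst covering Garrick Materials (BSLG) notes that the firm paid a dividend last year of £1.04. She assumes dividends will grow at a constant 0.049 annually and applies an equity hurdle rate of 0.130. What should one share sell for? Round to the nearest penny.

Gordon growth model: P₀ = D₁/(r − g). D₁ = 1.04 × (1 + 0.049) = 1.0910.
P₀ = 1.0910 / (0.13 − 0.049) = 1.0910 / 0.081 = 13.4686

£13.47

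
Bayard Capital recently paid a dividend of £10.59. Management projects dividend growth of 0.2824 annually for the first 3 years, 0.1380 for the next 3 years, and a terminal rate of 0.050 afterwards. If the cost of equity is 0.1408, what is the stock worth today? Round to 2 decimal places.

Three-stage DDM. Project D₁…D_6; terminal Gordon value at t=6 with g = 0.05; discount at r = 0.1408.
D_1 = 13.5806
D_2 = 17.4158
D_3 = 22.3340
D_4 = 25.4161
D_5 = 28.9235
D_6 = 32.9150
TV_6 = 34.5607/(0.1408−0.05) = 380.6245
P₀ = Σ Dₜ/(1+r)ᵗ + TV_6/(1+r)^6 = 257.9169

£257.92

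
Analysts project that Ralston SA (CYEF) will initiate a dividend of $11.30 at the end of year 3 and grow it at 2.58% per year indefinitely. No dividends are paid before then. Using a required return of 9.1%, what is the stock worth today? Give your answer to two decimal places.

$145.61

Deferred-dividend DDM. At t=2 the remaining stream is a growing perpetuity with first payment D_3 = 11.30.
V_2 = D_3/(r−g) = 11.30/(0.091−0.0258) = 173.3129
P₀ = V_2/(1+r)^2 = 173.3129/(1+0.091)^2 = 145.6067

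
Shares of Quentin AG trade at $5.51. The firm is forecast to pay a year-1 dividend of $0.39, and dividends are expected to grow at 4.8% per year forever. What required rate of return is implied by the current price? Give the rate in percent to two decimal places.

Rearranging the constant-growth DDM: r = D₁/P₀ + g.
r = 0.3900 / 5.51 + 0.048 = 0.07078 + 0.048 = 0.11878

11.88%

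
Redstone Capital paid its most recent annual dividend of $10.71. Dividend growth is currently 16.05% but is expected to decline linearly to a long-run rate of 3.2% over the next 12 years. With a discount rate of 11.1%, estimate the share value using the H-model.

H-model: P₀ = D₀[(1+g_L) + H(g_S−g_L)]/(r−g_L), with H = 12/2 = 6.
P₀ = 10.71 × [(1+0.032) + 6×(0.1605−0.032)] / (0.111−0.032)
   = 10.71 × 1.8030 / 0.079 = 244.4320

$244.43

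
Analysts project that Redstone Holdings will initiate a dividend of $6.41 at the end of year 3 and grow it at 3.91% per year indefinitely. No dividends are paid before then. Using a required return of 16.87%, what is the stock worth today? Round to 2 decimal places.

Deferred-dividend DDM. At t=2 the remaining stream is a growing perpetuity with first payment D_3 = 6.41.
V_2 = D_3/(r−g) = 6.41/(0.1687−0.0391) = 49.4599
P₀ = V_2/(1+r)^2 = 49.4599/(1+0.1687)^2 = 36.2115

$36.21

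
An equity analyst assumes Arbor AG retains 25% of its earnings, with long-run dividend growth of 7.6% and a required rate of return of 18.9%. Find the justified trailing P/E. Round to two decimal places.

Payout ratio b = 1 − 0.25 = 0.75.
Justified trailing P/E = b(1+g)/(r−g) = 0.75×(1+0.076)/(0.189−0.076) = 7.1416

7.14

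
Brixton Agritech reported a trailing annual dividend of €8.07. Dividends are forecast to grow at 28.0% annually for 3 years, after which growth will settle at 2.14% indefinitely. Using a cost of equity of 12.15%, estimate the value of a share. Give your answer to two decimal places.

€154.14

Two-stage DDM. Project D₁…D_3 at 0.28, terminal growth 0.0214, discount at r = 0.1215.
D_1 = 10.3296
D_2 = 13.2219
D_3 = 16.9240
Terminal value at t=3: TV = D_4/(r−g) = 17.2862/(0.1215−0.0214) = 172.6892
P₀ = 10.3296/(1+0.1215)^1 + 13.2219/(1+0.1215)^2 + 16.9240/(1+0.1215)^3 + 172.6892/(1+0.1215)^3 = 154.1449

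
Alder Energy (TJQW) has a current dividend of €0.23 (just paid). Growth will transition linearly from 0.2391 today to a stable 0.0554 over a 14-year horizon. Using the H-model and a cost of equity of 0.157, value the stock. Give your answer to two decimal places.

€5.30

H-model: P₀ = D₀[(1+g_L) + H(g_S−g_L)]/(r−g_L), with H = 14/2 = 7.
P₀ = 0.23 × [(1+0.0554) + 7×(0.2391−0.0554)] / (0.157−0.0554)
   = 0.23 × 2.3413 / 0.1016 = 5.3002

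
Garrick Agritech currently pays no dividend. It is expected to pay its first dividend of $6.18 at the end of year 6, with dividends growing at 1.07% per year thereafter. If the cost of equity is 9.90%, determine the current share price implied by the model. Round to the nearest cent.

Deferred-dividend DDM. At t=5 the remaining stream is a growing perpetuity with first payment D_6 = 6.18.
V_5 = D_6/(r−g) = 6.18/(0.099−0.0107) = 69.9887
P₀ = V_5/(1+r)^5 = 69.9887/(1+0.099)^5 = 43.6555

$43.66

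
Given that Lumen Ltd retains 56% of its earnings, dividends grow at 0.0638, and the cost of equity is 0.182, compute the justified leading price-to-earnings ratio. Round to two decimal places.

3.72

Payout ratio b = 1 − 0.56 = 0.44.
Justified leading P/E = b/(r−g) = 0.44/(0.182−0.0638) = 3.7225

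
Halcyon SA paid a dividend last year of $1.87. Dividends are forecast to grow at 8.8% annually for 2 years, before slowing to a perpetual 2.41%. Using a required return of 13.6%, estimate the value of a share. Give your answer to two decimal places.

$19.20

Two-stage DDM. Project D₁…D_2 at 0.088, terminal growth 0.0241, discount at r = 0.136.
D_1 = 2.0346
D_2 = 2.2136
Terminal value at t=2: TV = D_3/(r−g) = 2.2669/(0.136−0.0241) = 20.2587
P₀ = 2.0346/(1+0.136)^1 + 2.2136/(1+0.136)^2 + 20.2587/(1+0.136)^2 = 19.2047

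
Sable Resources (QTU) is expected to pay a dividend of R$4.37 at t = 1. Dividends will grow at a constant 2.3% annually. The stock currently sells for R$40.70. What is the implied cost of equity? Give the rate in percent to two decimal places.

Rearranging the constant-growth DDM: r = D₁/P₀ + g.
r = 4.3700 / 40.70 + 0.023 = 0.10737 + 0.023 = 0.13037

13.04%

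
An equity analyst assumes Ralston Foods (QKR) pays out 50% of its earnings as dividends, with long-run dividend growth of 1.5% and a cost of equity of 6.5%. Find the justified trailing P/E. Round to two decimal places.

Justified trailing P/E = b(1+g)/(r−g) = 0.50×(1+0.015)/(0.065−0.015) = 10.1500

10.15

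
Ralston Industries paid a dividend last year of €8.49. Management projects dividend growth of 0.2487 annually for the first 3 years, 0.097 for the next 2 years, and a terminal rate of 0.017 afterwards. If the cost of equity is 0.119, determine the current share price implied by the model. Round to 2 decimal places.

Three-stage DDM. Project D₁…D_5; terminal Gordon value at t=5 with g = 0.017; discount at r = 0.119.
D_1 = 10.6015
D_2 = 13.2380
D_3 = 16.5303
D_4 = 18.1338
D_5 = 19.8928
TV_5 = 20.2309/(0.119−0.017) = 198.3426
P₀ = Σ Dₜ/(1+r)ᵗ + TV_5/(1+r)^5 = 167.7963

€167.80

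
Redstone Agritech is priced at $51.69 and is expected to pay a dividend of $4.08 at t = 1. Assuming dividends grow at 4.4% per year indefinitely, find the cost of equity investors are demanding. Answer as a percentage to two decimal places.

12.29%

Rearranging the constant-growth DDM: r = D₁/P₀ + g.
r = 4.0800 / 51.69 + 0.044 = 0.07893 + 0.044 = 0.12293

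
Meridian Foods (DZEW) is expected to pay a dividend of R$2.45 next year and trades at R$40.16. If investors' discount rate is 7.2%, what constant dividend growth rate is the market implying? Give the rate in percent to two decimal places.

1.10%

From P₀ = D₁/(r − g), the implied growth is g = r − D₁/P₀.
g = 0.072 − 2.45/40.16 = 0.072 − 0.06101 = 0.01099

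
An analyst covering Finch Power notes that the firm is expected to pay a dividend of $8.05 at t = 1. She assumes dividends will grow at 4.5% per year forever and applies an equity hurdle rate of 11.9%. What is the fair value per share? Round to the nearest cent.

$108.78

Gordon growth model: P₀ = D₁/(r − g), with D₁ = 8.05 given directly.
P₀ = 8.0500 / (0.119 − 0.045) = 8.0500 / 0.074 = 108.7838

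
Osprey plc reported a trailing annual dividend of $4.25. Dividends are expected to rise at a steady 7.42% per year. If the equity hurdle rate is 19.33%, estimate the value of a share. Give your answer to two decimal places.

Gordon growth model: P₀ = D₁/(r − g). D₁ = 4.25 × (1 + 0.0742) = 4.5654.
P₀ = 4.5654 / (0.1933 − 0.0742) = 4.5654 / 0.1191 = 38.3321

$38.33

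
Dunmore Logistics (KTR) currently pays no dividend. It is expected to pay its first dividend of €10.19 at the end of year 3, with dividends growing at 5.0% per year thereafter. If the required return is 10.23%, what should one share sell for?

€160.35

Deferred-dividend DDM. At t=2 the remaining stream is a growing perpetuity with first payment D_3 = 10.19.
V_2 = D_3/(r−g) = 10.19/(0.1023−0.05) = 194.8375
P₀ = V_2/(1+r)^2 = 194.8375/(1+0.1023)^2 = 160.3514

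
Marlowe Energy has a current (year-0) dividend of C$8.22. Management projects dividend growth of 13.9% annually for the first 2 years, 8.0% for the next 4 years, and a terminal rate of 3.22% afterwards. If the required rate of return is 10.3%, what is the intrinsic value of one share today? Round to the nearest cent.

Three-stage DDM. Project D₁…D_6; terminal Gordon value at t=6 with g = 0.0322; discount at r = 0.103.
D_1 = 9.3626
D_2 = 10.6640
D_3 = 11.5171
D_4 = 12.4385
D_5 = 13.4335
D_6 = 14.5082
TV_6 = 14.9754/(0.103−0.0322) = 211.5168
P₀ = Σ Dₜ/(1+r)ᵗ + TV_6/(1+r)^6 = 167.9854

C$167.99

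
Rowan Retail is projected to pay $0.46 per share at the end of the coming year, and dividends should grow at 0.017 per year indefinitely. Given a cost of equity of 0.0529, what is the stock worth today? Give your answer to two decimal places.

Gordon growth model: P₀ = D₁/(r − g), with D₁ = 0.46 given directly.
P₀ = 0.4600 / (0.0529 − 0.017) = 0.4600 / 0.0359 = 12.8134

$12.81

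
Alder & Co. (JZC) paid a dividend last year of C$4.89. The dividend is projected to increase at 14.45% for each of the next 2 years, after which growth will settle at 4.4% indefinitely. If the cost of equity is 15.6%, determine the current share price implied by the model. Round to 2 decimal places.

C$54.31

Two-stage DDM. Project D₁…D_2 at 0.1445, terminal growth 0.044, discount at r = 0.156.
D_1 = 5.5966
D_2 = 6.4053
Terminal value at t=2: TV = D_3/(r−g) = 6.6871/(0.156−0.044) = 59.7067
P₀ = 5.5966/(1+0.156)^1 + 6.4053/(1+0.156)^2 + 59.7067/(1+0.156)^2 = 54.3139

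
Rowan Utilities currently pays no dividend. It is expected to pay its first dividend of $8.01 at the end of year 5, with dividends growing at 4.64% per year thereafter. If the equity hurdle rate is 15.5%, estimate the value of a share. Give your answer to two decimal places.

$41.45

Deferred-dividend DDM. At t=4 the remaining stream is a growing perpetuity with first payment D_5 = 8.01.
V_4 = D_5/(r−g) = 8.01/(0.155−0.0464) = 73.7569
P₀ = V_4/(1+r)^4 = 73.7569/(1+0.155)^4 = 41.4452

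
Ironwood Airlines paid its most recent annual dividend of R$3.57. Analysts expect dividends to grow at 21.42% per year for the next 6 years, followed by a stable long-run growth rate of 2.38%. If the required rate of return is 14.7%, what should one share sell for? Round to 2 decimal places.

Two-stage DDM. Project D₁…D_6 at 0.2142, terminal growth 0.0238, discount at r = 0.147.
D_1 = 4.3347
D_2 = 5.2632
D_3 = 6.3906
D_4 = 7.7594
D_5 = 9.4215
D_6 = 11.4396
Terminal value at t=6: TV = D_7/(r−g) = 11.7118/(0.147−0.0238) = 95.0635
P₀ = 4.3347/(1+0.147)^1 + 5.2632/(1+0.147)^2 + 6.3906/(1+0.147)^3 + 7.7594/(1+0.147)^4 + 9.4215/(1+0.147)^5 + 11.4396/(1+0.147)^6 + 95.0635/(1+0.147)^6 = 68.0150

R$68.02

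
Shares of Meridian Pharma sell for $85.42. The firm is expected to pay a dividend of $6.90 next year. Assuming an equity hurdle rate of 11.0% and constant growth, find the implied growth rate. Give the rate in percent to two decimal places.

From P₀ = D₁/(r − g), the implied growth is g = r − D₁/P₀.
g = 0.11 − 6.90/85.42 = 0.11 − 0.08078 = 0.02922

2.92%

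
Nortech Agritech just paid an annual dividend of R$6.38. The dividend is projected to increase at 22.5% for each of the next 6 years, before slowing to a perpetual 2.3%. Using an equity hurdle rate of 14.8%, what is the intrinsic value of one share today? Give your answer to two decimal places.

R$125.42

Two-stage DDM. Project D₁…D_6 at 0.225, terminal growth 0.023, discount at r = 0.148.
D_1 = 7.8155
D_2 = 9.5740
D_3 = 11.7281
D_4 = 14.3670
D_5 = 17.5995
D_6 = 21.5594
Terminal value at t=6: TV = D_7/(r−g) = 22.0553/(0.148−0.023) = 176.4423
P₀ = 7.8155/(1+0.148)^1 + 9.5740/(1+0.148)^2 + 11.7281/(1+0.148)^3 + 14.3670/(1+0.148)^4 + 17.5995/(1+0.148)^5 + 21.5594/(1+0.148)^6 + 176.4423/(1+0.148)^6 = 125.4229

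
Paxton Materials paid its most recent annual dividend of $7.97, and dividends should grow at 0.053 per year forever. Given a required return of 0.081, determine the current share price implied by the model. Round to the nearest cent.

$299.73

Gordon growth model: P₀ = D₁/(r − g). D₁ = 7.97 × (1 + 0.053) = 8.3924.
P₀ = 8.3924 / (0.081 − 0.053) = 8.3924 / 0.028 = 299.7289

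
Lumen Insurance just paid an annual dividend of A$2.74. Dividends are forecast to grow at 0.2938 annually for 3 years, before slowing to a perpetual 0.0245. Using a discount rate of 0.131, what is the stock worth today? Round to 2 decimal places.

A$50.28

Two-stage DDM. Project D₁…D_3 at 0.2938, terminal growth 0.0245, discount at r = 0.131.
D_1 = 3.5450
D_2 = 4.5865
D_3 = 5.9341
Terminal value at t=3: TV = D_4/(r−g) = 6.0794/(0.131−0.0245) = 57.0840
P₀ = 3.5450/(1+0.131)^1 + 4.5865/(1+0.131)^2 + 5.9341/(1+0.131)^3 + 57.0840/(1+0.131)^3 = 50.2789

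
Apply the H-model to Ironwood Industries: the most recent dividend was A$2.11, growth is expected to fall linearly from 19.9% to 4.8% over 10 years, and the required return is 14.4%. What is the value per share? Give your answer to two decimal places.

H-model: P₀ = D₀[(1+g_L) + H(g_S−g_L)]/(r−g_L), with H = 10/2 = 5.
P₀ = 2.11 × [(1+0.048) + 5×(0.199−0.048)] / (0.144−0.048)
   = 2.11 × 1.8030 / 0.096 = 39.6284

A$39.63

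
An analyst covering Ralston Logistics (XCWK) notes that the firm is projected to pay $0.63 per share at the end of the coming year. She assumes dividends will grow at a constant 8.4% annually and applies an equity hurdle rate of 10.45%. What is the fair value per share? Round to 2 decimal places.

$30.73

Gordon growth model: P₀ = D₁/(r − g), with D₁ = 0.63 given directly.
P₀ = 0.6300 / (0.1045 − 0.084) = 0.6300 / 0.0205 = 30.7317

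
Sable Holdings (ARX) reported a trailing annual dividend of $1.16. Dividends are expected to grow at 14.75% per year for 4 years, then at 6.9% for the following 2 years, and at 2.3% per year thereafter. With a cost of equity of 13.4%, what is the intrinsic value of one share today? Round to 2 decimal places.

$16.97

Three-stage DDM. Project D₁…D_6; terminal Gordon value at t=6 with g = 0.023; discount at r = 0.134.
D_1 = 1.3311
D_2 = 1.5274
D_3 = 1.7527
D_4 = 2.0113
D_5 = 2.1500
D_6 = 2.2984
TV_6 = 2.3513/(0.134−0.023) = 21.1825
P₀ = Σ Dₜ/(1+r)ᵗ + TV_6/(1+r)^6 = 16.9680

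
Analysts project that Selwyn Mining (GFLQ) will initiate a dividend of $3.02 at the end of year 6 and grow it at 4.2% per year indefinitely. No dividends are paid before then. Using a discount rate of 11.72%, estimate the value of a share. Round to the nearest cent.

$23.07

Deferred-dividend DDM. At t=5 the remaining stream is a growing perpetuity with first payment D_6 = 3.02.
V_5 = D_6/(r−g) = 3.02/(0.1172−0.042) = 40.1596
P₀ = V_5/(1+r)^5 = 40.1596/(1+0.1172)^5 = 23.0746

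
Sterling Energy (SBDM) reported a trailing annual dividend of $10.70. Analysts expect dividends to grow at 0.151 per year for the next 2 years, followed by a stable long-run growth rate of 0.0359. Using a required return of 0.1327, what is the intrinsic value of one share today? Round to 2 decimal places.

$140.16

Two-stage DDM. Project D₁…D_2 at 0.151, terminal growth 0.0359, discount at r = 0.1327.
D_1 = 12.3157
D_2 = 14.1754
Terminal value at t=2: TV = D_3/(r−g) = 14.6843/(0.1327−0.0359) = 151.6970
P₀ = 12.3157/(1+0.1327)^1 + 14.1754/(1+0.1327)^2 + 151.6970/(1+0.1327)^2 = 140.1567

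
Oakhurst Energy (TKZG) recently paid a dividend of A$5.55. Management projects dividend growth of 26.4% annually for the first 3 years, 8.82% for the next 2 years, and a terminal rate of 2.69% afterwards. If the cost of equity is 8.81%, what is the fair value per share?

Three-stage DDM. Project D₁…D_5; terminal Gordon value at t=5 with g = 0.0269; discount at r = 0.0881.
D_1 = 7.0152
D_2 = 8.8672
D_3 = 11.2082
D_4 = 12.1967
D_5 = 13.2725
TV_5 = 13.6295/(0.0881−0.0269) = 222.7042
P₀ = Σ Dₜ/(1+r)ᵗ + TV_5/(1+r)^5 = 186.0501

A$186.05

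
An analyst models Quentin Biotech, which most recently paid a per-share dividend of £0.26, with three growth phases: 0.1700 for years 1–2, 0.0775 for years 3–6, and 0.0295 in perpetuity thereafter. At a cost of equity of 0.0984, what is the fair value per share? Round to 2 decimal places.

Three-stage DDM. Project D₁…D_6; terminal Gordon value at t=6 with g = 0.0295; discount at r = 0.0984.
D_1 = 0.3042
D_2 = 0.3559
D_3 = 0.3835
D_4 = 0.4132
D_5 = 0.4452
D_6 = 0.4797
TV_6 = 0.4939/(0.0984−0.0295) = 7.1684
P₀ = Σ Dₜ/(1+r)ᵗ + TV_6/(1+r)^6 = 5.7787

£5.78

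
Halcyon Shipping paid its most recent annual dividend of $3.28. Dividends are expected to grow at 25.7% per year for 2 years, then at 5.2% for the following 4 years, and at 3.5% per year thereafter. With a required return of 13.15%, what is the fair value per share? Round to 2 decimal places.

Three-stage DDM. Project D₁…D_6; terminal Gordon value at t=6 with g = 0.035; discount at r = 0.1315.
D_1 = 4.1230
D_2 = 5.1826
D_3 = 5.4521
D_4 = 5.7356
D_5 = 6.0338
D_6 = 6.3476
TV_6 = 6.5697/(0.1315−0.035) = 68.0801
P₀ = Σ Dₜ/(1+r)ᵗ + TV_6/(1+r)^6 = 53.6733

$53.67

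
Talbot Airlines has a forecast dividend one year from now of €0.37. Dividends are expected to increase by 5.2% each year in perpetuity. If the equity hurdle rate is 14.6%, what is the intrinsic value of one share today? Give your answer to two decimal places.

€3.94

Gordon growth model: P₀ = D₁/(r − g), with D₁ = 0.37 given directly.
P₀ = 0.3700 / (0.146 − 0.052) = 0.3700 / 0.094 = 3.9362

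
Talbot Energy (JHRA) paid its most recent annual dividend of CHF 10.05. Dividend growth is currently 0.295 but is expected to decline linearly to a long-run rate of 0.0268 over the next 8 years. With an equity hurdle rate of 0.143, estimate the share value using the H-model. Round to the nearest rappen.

H-model: P₀ = D₀[(1+g_L) + H(g_S−g_L)]/(r−g_L), with H = 8/2 = 4.
P₀ = 10.05 × [(1+0.0268) + 4×(0.295−0.0268)] / (0.143−0.0268)
   = 10.05 × 2.0996 / 0.1162 = 181.5919

CHF 181.59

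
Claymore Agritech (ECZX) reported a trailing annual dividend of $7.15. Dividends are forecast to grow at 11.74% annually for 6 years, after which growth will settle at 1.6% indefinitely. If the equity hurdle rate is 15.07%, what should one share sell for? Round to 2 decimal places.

Two-stage DDM. Project D₁…D_6 at 0.1174, terminal growth 0.016, discount at r = 0.1507.
D_1 = 7.9894
D_2 = 8.9274
D_3 = 9.9754
D_4 = 11.1466
D_5 = 12.4552
D_6 = 13.9174
Terminal value at t=6: TV = D_7/(r−g) = 14.1401/(0.1507−0.016) = 104.9746
P₀ = 7.9894/(1+0.1507)^1 + 8.9274/(1+0.1507)^2 + 9.9754/(1+0.1507)^3 + 11.1466/(1+0.1507)^4 + 12.4552/(1+0.1507)^5 + 13.9174/(1+0.1507)^6 + 104.9746/(1+0.1507)^6 = 83.9765

$83.98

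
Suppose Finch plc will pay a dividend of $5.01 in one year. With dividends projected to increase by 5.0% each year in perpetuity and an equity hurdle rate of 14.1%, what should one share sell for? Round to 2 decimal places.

$55.05

Gordon growth model: P₀ = D₁/(r − g), with D₁ = 5.01 given directly.
P₀ = 5.0100 / (0.141 − 0.05) = 5.0100 / 0.091 = 55.0549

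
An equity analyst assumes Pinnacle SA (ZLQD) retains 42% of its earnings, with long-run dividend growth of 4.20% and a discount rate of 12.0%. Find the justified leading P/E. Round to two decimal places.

7.44

Payout ratio b = 1 − 0.42 = 0.58.
Justified leading P/E = b/(r−g) = 0.58/(0.12−0.042) = 7.4359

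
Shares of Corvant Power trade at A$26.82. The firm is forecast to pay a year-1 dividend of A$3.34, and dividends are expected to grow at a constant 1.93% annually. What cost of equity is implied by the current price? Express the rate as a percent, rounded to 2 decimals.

Rearranging the constant-growth DDM: r = D₁/P₀ + g.
r = 3.3400 / 26.82 + 0.0193 = 0.12453 + 0.0193 = 0.14383

14.38%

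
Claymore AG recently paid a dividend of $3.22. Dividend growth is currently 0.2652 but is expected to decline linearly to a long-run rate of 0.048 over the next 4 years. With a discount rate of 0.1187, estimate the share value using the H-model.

$67.52

H-model: P₀ = D₀[(1+g_L) + H(g_S−g_L)]/(r−g_L), with H = 4/2 = 2.
P₀ = 3.22 × [(1+0.048) + 2×(0.2652−0.048)] / (0.1187−0.048)
   = 3.22 × 1.4824 / 0.0707 = 67.5152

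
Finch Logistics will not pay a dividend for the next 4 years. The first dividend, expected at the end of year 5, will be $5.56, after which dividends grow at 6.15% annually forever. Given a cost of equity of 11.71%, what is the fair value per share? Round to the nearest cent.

$64.21

Deferred-dividend DDM. At t=4 the remaining stream is a growing perpetuity with first payment D_5 = 5.56.
V_4 = D_5/(r−g) = 5.56/(0.1171−0.0615) = 100.0000
P₀ = V_4/(1+r)^4 = 100.0000/(1+0.1171)^4 = 64.2143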